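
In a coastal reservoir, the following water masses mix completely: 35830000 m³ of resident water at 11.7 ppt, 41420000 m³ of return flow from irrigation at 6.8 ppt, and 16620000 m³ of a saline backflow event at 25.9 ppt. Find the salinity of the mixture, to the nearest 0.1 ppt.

12.1 ppt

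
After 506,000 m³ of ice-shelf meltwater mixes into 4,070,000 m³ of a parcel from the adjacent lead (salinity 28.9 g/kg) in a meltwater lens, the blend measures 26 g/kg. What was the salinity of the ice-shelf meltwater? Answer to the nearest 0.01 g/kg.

Salt balance: 4,070,000×28.9 + 506,000×S = 4,576,000×26
117,623,000 + 506,000·S = 118,976,000
S = (118,976,000 − 117,623,000) / 506,000 = 2.6739 g/kg

2.67 g/kg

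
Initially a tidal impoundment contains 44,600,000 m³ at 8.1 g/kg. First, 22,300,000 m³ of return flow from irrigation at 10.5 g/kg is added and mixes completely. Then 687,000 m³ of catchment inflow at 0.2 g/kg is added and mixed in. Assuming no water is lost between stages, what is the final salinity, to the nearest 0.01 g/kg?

8.81 g/kg

Salt balance:
Initial salt = 44,600,000×8.1 = 361,260,000
After stage 1: salt = 361,260,000 + 22,300,000×10.5 = 595,410,000; volume = 66,900,000 m³; S = 8.9 g/kg
After stage 2: salt = 595,410,000 + 687,000×0.2 = 595,547,400; volume = 67,587,000 m³
S = 595,547,400 / 67,587,000 = 8.8116 g/kg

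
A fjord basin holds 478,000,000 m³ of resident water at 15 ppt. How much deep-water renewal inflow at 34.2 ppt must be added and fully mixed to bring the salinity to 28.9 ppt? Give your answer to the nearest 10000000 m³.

1250000000 m³

Salt balance: 478,000,000×15 + V×34.2 = (478,000,000+V)×28.9
7,170,000,000 + 34.2V = 13,814,200,000 + 28.9V
6,644,200,000 = 5.3V
V = 1,253,622,641.51 m³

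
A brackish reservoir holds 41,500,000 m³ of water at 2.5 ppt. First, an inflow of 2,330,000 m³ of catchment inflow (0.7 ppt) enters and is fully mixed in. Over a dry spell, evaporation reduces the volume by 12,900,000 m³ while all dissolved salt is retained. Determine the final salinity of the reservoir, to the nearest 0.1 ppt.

After mixing: salt = 41,500,000×2.5 + 2,330,000×0.7 = 105,381,000; volume = 43,830,000 m³
After evaporation: salt unchanged = 105,381,000; volume = 43,830,000 − 12,900,000 = 30,930,000 m³
S = 105,381,000 / 30,930,000 = 3.4071 ppt

3.4 ppt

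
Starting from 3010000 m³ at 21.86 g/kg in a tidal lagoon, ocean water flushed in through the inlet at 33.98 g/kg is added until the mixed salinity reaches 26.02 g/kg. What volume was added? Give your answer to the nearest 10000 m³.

Salt balance: 3,010,000×21.86 + V×33.98 = (3,010,000+V)×26.02
65,798,600 + 33.98V = 78,320,200 + 26.02V
12,521,600 = 7.96V
V = 1,573,065.33 m³

1570000 m³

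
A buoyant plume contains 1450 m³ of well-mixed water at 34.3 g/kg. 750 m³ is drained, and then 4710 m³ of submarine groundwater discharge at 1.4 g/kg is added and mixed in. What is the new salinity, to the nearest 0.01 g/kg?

5.66 g/kg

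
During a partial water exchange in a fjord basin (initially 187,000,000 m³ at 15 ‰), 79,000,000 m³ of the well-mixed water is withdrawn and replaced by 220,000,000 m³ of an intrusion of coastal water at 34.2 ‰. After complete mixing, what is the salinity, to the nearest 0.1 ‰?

27.9 ‰

Remaining after removal: 108,000,000 m³ at 15 ‰ (salt = 1,620,000,000)
After addition: salt = 1,620,000,000 + 220,000,000×34.2 = 9,144,000,000; volume = 328,000,000 m³
S = 9,144,000,000 / 328,000,000 = 27.878 ‰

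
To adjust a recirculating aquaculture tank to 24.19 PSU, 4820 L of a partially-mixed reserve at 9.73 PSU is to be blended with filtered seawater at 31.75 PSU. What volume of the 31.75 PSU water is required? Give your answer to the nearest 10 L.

9220 L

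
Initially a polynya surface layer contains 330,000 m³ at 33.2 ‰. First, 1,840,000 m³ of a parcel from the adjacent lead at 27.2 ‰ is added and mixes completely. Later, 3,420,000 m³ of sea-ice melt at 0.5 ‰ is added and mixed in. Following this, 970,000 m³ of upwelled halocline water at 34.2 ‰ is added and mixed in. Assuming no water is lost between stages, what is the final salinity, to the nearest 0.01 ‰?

14.62 ‰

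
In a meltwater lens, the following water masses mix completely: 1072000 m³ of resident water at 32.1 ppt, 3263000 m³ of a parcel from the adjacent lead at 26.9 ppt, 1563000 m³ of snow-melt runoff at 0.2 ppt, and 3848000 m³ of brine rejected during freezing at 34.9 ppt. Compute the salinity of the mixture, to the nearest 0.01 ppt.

Weighted by volume,
salt = 1,072,000×32.1 + 3,263,000×26.9 + 1,563,000×0.2 + 3,848,000×34.9 = 34,411,200 + 87,774,700 + 312,600 + 134,295,200 = 256,793,700
volume = 1,072,000 + 3,263,000 + 1,563,000 + 3,848,000 = 9,746,000 m³
S = 256,793,700 / 9,746,000 = 26.3486 ppt

26.35 ppt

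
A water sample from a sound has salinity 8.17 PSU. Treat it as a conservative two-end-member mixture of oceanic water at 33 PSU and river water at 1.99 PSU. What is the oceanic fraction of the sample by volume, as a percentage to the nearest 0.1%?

Let g be the oceanic fraction. Salt balance per unit volume:
g×33 + (1−g)×1.99 = 8.17
g = (8.17 − 1.99) / (33 − 1.99) = 6.18/31.01 = 0.1993

19.9%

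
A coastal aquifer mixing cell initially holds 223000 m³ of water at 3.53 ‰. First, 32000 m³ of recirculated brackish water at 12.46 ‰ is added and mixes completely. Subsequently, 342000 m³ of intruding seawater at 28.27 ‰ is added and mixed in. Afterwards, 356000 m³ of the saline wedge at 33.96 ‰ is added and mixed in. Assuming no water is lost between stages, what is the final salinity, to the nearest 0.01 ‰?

24.08 ‰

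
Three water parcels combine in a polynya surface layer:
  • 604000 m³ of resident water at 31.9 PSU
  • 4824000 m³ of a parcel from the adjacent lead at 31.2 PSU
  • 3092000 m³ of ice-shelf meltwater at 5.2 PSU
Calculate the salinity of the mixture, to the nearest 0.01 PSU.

21.81 PSU

Total salt / total volume:
salt = 604,000×31.9 + 4,824,000×31.2 + 3,092,000×5.2 = 19,267,600 + 150,508,800 + 16,078,400 = 185,854,800
volume = 604,000 + 4,824,000 + 3,092,000 = 8,520,000 m³
S = 185,854,800 / 8,520,000 = 21.8139 PSU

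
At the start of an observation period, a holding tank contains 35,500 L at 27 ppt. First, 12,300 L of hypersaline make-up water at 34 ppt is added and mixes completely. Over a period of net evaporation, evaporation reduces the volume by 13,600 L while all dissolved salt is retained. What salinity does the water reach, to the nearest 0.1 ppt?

40.3 ppt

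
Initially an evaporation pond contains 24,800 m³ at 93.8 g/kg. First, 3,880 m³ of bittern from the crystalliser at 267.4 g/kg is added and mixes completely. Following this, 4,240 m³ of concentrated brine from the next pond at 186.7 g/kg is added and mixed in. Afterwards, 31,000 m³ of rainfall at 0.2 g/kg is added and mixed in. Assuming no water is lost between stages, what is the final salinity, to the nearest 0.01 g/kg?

65.11 g/kg

Weighted by volume,
Initial salt = 24,800×93.8 = 2,326,240
After stage 1: salt = 2,326,240 + 3,880×267.4 = 3,363,752; volume = 28,680 m³; S = 117.286 g/kg
After stage 2: salt = 3,363,752 + 4,240×186.7 = 4,155,360; volume = 32,920 m³; S = 126.226 g/kg
After stage 3: salt = 4,155,360 + 31,000×0.2 = 4,161,560; volume = 63,920 m³
S = 4,161,560 / 63,920 = 65.1058 g/kg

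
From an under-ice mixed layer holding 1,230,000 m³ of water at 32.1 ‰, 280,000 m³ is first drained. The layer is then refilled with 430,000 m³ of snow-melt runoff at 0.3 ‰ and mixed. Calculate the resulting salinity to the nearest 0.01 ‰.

22.19 ‰

Remaining after removal: 950,000 m³ at 32.1 ‰ (salt = 30,495,000)
After addition: salt = 30,495,000 + 430,000×0.3 = 30,624,000; volume = 1,380,000 m³
S = 30,624,000 / 1,380,000 = 22.1913 ‰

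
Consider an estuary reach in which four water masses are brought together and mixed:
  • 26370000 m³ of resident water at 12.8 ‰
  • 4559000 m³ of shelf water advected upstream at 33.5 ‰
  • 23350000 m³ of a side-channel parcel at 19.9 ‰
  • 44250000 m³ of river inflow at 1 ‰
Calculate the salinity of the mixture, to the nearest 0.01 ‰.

10.14 ‰

Conserving salt mass:
salt = 26,370,000×12.8 + 4,559,000×33.5 + 23,350,000×19.9 + 44,250,000×1 = 337,536,000 + 152,726,500 + 464,665,000 + 44,250,000 = 999,177,500
volume = 26,370,000 + 4,559,000 + 23,350,000 + 44,250,000 = 98,529,000 m³
S = 999,177,500 / 98,529,000 = 10.1409 ‰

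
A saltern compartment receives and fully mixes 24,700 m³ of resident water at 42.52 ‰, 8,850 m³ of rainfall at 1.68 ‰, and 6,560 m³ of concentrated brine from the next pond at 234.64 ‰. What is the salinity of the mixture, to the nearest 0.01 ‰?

64.93 ‰

Total salt / total volume:
salt = 24,700×42.52 + 8,850×1.68 + 6,560×234.64 = 1,050,244 + 14,868 + 1,539,238.4 = 2,604,350.4
volume = 24,700 + 8,850 + 6,560 = 40,110 m³
S = 2,604,350.4 / 40,110 = 64.9302 ‰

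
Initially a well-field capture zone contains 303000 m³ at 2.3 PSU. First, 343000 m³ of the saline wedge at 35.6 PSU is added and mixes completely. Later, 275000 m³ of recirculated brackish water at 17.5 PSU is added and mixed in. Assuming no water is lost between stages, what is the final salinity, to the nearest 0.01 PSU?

19.24 PSU

By conservation of dissolved salt,
Initial salt = 303,000×2.3 = 696,900
After stage 1: salt = 696,900 + 343,000×35.6 = 12,907,700; volume = 646,000 m³; S = 19.981 PSU
After stage 2: salt = 12,907,700 + 275,000×17.5 = 17,720,200; volume = 921,000 m³
S = 17,720,200 / 921,000 = 19.2402 PSU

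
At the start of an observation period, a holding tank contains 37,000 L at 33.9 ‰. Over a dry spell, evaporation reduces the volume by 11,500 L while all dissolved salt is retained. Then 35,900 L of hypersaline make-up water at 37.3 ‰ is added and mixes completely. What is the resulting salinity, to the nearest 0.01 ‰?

42.24 ‰

After evaporation: salt = 37,000×33.9 = 1,254,300; volume = 37,000 − 11,500 = 25,500 L
After mixing: salt = 1,254,300 + 35,900×37.3 = 2,593,370; volume = 25,500 + 35,900 = 61,400 L
S = 2,593,370 / 61,400 = 42.2373 ‰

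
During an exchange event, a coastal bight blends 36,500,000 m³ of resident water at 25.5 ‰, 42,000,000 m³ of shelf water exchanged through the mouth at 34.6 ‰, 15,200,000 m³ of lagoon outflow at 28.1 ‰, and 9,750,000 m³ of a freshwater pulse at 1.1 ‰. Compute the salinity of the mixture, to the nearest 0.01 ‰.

Salt balance:
salt = 36,500,000×25.5 + 42,000,000×34.6 + 15,200,000×28.1 + 9,750,000×1.1 = 930,750,000 + 1,453,200,000 + 427,120,000 + 10,725,000 = 2,821,795,000
volume = 36,500,000 + 42,000,000 + 15,200,000 + 9,750,000 = 103,450,000 m³
S = 2,821,795,000 / 103,450,000 = 27.2769 ‰

27.28 ‰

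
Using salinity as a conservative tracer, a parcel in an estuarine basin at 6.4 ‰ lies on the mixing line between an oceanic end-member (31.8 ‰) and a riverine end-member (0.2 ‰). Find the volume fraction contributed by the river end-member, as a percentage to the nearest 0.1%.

80.4%

Let f be the freshwater fraction. Salt balance per unit volume:
f×0.2 + (1−f)×31.8 = 6.4
f = (31.8 − 6.4) / (31.8 − 0.2) = 25.4/31.6 = 0.8038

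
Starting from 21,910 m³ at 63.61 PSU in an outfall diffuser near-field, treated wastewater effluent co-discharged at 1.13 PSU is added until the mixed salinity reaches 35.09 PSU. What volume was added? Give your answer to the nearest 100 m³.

18400 m³

Salt balance: 21,910×63.61 + V×1.13 = (21,910+V)×35.09
1,393,695.1 + 1.13V = 768,821.9 + 35.09V
624,873.2 = 33.96V
V = 18,400.27 m³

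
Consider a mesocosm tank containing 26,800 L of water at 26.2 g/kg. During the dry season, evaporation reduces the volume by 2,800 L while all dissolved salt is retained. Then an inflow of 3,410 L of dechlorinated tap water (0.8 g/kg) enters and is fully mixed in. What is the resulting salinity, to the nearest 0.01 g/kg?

After evaporation: salt = 26,800×26.2 = 702,160; volume = 26,800 − 2,800 = 24,000 L
After mixing: salt = 702,160 + 3,410×0.8 = 704,888; volume = 24,000 + 3,410 = 27,410 L
S = 704,888 / 27,410 = 25.7165 g/kg

25.72 g/kg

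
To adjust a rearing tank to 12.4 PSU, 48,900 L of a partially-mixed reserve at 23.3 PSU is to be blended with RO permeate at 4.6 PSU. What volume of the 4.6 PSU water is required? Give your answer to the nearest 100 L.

Salt balance: 48,900×23.3 + V×4.6 = (48,900+V)×12.4
1,139,370 + 4.6V = 606,360 + 12.4V
533,010 = 7.8V
V = 68,334.62 L

68300 L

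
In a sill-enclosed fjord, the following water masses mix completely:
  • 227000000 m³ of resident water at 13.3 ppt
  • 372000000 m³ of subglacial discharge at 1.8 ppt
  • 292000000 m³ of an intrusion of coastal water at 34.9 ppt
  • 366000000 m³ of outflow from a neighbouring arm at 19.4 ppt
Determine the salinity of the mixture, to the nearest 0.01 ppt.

16.69 ppt

Conserving salt mass:
salt = 227,000,000×13.3 + 372,000,000×1.8 + 292,000,000×34.9 + 366,000,000×19.4 = 3,019,100,000 + 669,600,000 + 10,190,800,000 + 7,100,400,000 = 20,979,900,000
volume = 227,000,000 + 372,000,000 + 292,000,000 + 366,000,000 = 1,257,000,000 m³
S = 20,979,900,000 / 1,257,000,000 = 16.6905 ppt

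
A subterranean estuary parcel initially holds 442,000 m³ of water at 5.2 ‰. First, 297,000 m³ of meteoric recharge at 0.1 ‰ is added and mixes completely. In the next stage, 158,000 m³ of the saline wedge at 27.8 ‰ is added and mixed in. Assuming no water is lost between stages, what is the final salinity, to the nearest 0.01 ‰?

Salt balance:
Initial salt = 442,000×5.2 = 2,298,400
After stage 1: salt = 2,298,400 + 297,000×0.1 = 2,328,100; volume = 739,000 m³; S = 3.15 ‰
After stage 2: salt = 2,328,100 + 158,000×27.8 = 6,720,500; volume = 897,000 m³
S = 6,720,500 / 897,000 = 7.4922 ‰

7.49 ‰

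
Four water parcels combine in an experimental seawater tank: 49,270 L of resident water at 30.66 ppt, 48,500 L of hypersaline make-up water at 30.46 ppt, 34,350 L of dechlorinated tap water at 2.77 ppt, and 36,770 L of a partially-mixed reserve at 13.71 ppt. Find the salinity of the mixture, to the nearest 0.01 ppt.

Mass of salt is conserved:
salt = 49,270×30.66 + 48,500×30.46 + 34,350×2.77 + 36,770×13.71 = 1,510,618.2 + 1,477,310 + 95,149.5 + 504,116.7 = 3,587,194.4
volume = 49,270 + 48,500 + 34,350 + 36,770 = 168,890 L
S = 3,587,194.4 / 168,890 = 21.2398 ppt

21.24 ppt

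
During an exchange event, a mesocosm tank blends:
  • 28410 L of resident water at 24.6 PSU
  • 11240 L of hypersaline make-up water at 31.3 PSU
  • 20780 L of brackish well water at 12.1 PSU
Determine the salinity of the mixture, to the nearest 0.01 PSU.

21.55 PSU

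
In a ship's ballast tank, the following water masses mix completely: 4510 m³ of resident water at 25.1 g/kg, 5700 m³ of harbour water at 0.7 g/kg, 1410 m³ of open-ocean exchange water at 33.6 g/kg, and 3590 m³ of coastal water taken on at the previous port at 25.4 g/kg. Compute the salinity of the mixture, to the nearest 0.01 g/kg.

16.81 g/kg

By conservation of dissolved salt,
salt = 4,510×25.1 + 5,700×0.7 + 1,410×33.6 + 3,590×25.4 = 113,201 + 3,990 + 47,376 + 91,186 = 255,753
volume = 4,510 + 5,700 + 1,410 + 3,590 = 15,210 m³
S = 255,753 / 15,210 = 16.8148 g/kg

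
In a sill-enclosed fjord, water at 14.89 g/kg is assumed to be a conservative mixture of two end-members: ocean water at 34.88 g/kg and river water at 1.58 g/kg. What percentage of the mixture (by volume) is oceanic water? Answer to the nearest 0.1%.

Let g be the oceanic fraction. Salt balance per unit volume:
g×34.88 + (1−g)×1.58 = 14.89
g = (14.89 − 1.58) / (34.88 − 1.58) = 13.31/33.3 = 0.3997

40.0%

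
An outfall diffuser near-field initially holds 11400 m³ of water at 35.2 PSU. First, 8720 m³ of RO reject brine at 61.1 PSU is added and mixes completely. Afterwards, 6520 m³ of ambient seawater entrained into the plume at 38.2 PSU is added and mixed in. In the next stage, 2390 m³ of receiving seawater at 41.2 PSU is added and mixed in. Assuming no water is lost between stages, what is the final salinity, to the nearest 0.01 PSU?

Total salt / total volume:
Initial salt = 11,400×35.2 = 401,280
After stage 1: salt = 401,280 + 8,720×61.1 = 934,072; volume = 20,120 m³; S = 46.425 PSU
After stage 2: salt = 934,072 + 6,520×38.2 = 1,183,136; volume = 26,640 m³; S = 44.412 PSU
After stage 3: salt = 1,183,136 + 2,390×41.2 = 1,281,604; volume = 29,030 m³
S = 1,281,604 / 29,030 = 44.1476 PSU

44.15 PSU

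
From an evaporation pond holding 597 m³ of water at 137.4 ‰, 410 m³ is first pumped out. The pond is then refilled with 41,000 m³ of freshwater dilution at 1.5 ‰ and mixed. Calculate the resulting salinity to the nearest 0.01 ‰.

Remaining after removal: 187 m³ at 137.4 ‰ (salt = 25,693.8)
After addition: salt = 25,693.8 + 41,000×1.5 = 87,193.8; volume = 41,187 m³
S = 87,193.8 / 41,187 = 2.117 ‰

2.12 ‰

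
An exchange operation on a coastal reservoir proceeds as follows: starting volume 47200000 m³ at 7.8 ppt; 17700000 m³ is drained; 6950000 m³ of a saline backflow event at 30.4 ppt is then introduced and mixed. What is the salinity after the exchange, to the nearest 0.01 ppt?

Remaining after removal: 29,500,000 m³ at 7.8 ppt (salt = 230,100,000)
After addition: salt = 230,100,000 + 6,950,000×30.4 = 441,380,000; volume = 36,450,000 m³
S = 441,380,000 / 36,450,000 = 12.1092 ppt

12.11 ppt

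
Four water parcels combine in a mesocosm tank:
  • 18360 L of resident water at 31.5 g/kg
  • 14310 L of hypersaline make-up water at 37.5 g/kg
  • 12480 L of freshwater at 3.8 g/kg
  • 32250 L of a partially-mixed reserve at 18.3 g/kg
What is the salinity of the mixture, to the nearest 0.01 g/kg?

22.64 g/kg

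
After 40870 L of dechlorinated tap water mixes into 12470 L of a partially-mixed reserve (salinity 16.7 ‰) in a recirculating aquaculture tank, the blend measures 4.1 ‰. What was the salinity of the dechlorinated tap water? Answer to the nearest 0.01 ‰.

0.26 ‰

Salt balance: 12,470×16.7 + 40,870×S = 53,340×4.1
208,249 + 40,870·S = 218,694
S = (218,694 − 208,249) / 40,870 = 0.2556 ‰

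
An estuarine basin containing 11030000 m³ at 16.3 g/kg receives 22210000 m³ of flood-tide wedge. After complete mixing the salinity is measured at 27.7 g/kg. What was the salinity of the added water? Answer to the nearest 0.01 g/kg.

33.36 g/kg

Salt balance: 11,030,000×16.3 + 22,210,000×S = 33,240,000×27.7
179,789,000 + 22,210,000·S = 920,748,000
S = (920,748,000 − 179,789,000) / 22,210,000 = 33.3615 g/kg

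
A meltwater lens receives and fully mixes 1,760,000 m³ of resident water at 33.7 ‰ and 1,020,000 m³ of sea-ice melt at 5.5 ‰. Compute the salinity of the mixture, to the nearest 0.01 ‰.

Mass of salt is conserved:
salt = 1,760,000×33.7 + 1,020,000×5.5 = 59,312,000 + 5,610,000 = 64,922,000
volume = 1,760,000 + 1,020,000 = 2,780,000 m³
S = 64,922,000 / 2,780,000 = 23.3532 ‰

23.35 ‰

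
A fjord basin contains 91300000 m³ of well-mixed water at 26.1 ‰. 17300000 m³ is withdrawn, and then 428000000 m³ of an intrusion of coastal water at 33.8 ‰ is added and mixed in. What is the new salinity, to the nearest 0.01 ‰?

32.66 ‰

Remaining after removal: 74,000,000 m³ at 26.1 ‰ (salt = 1,931,400,000)
After addition: salt = 1,931,400,000 + 428,000,000×33.8 = 16,397,800,000; volume = 502,000,000 m³
S = 16,397,800,000 / 502,000,000 = 32.6649 ‰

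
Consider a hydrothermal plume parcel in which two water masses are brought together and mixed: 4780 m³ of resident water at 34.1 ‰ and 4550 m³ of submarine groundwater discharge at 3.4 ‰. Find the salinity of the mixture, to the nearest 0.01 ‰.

Weighted by volume,
salt = 4,780×34.1 + 4,550×3.4 = 162,998 + 15,470 = 178,468
volume = 4,780 + 4,550 = 9,330 m³
S = 178,468 / 9,330 = 19.1284 ‰

19.13 ‰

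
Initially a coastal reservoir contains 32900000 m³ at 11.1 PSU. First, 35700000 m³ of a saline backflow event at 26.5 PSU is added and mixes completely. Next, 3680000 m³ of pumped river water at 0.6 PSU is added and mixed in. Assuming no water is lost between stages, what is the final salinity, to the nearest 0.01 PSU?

18.17 PSU

Salt balance:
Initial salt = 32,900,000×11.1 = 365,190,000
After stage 1: salt = 365,190,000 + 35,700,000×26.5 = 1,311,240,000; volume = 68,600,000 m³; S = 19.114 PSU
After stage 2: salt = 1,311,240,000 + 3,680,000×0.6 = 1,313,448,000; volume = 72,280,000 m³
S = 1,313,448,000 / 72,280,000 = 18.1717 PSU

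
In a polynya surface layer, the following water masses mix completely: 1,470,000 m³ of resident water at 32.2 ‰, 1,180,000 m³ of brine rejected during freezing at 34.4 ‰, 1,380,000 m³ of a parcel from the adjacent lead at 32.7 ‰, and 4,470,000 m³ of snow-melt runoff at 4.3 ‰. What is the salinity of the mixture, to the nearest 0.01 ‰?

17.91 ‰

By conservation of dissolved salt,
salt = 1,470,000×32.2 + 1,180,000×34.4 + 1,380,000×32.7 + 4,470,000×4.3 = 47,334,000 + 40,592,000 + 45,126,000 + 19,221,000 = 152,273,000
volume = 1,470,000 + 1,180,000 + 1,380,000 + 4,470,000 = 8,500,000 m³
S = 152,273,000 / 8,500,000 = 17.9145 ‰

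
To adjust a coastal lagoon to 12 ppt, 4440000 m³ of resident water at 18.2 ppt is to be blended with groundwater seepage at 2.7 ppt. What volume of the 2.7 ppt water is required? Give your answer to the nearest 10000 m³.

Salt balance: 4,440,000×18.2 + V×2.7 = (4,440,000+V)×12
80,808,000 + 2.7V = 53,280,000 + 12V
27,528,000 = 9.3V
V = 2,960,000 m³

2960000 m³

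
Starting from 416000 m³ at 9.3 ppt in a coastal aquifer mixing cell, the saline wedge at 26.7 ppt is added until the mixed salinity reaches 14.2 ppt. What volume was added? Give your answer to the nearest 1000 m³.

163000 m³

Salt balance: 416,000×9.3 + V×26.7 = (416,000+V)×14.2
3,868,800 + 26.7V = 5,907,200 + 14.2V
2,038,400 = 12.5V
V = 163,072 m³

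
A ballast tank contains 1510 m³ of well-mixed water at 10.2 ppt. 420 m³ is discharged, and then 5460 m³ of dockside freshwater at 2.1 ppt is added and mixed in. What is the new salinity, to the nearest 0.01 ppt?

Remaining after removal: 1,090 m³ at 10.2 ppt (salt = 11,118)
After addition: salt = 11,118 + 5,460×2.1 = 22,584; volume = 6,550 m³
S = 22,584 / 6,550 = 3.4479 ppt

3.45 ppt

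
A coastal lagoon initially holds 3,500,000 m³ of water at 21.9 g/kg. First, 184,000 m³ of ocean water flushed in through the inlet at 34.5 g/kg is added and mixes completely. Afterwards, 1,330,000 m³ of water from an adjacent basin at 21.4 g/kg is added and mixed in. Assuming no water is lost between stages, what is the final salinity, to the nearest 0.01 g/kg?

Conserving salt mass:
Initial salt = 3,500,000×21.9 = 76,650,000
After stage 1: salt = 76,650,000 + 184,000×34.5 = 82,998,000; volume = 3,684,000 m³; S = 22.529 g/kg
After stage 2: salt = 82,998,000 + 1,330,000×21.4 = 111,460,000; volume = 5,014,000 m³
S = 111,460,000 / 5,014,000 = 22.2298 g/kg

22.23 g/kg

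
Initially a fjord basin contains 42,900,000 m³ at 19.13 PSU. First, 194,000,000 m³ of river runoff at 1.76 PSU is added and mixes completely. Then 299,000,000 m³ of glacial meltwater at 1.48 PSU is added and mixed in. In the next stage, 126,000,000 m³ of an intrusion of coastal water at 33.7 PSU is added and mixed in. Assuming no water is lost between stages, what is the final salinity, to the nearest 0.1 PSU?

Total salt / total volume:
Initial salt = 42,900,000×19.13 = 820,677,000
After stage 1: salt = 820,677,000 + 194,000,000×1.76 = 1,162,117,000; volume = 236,900,000 m³; S = 4.906 PSU
After stage 2: salt = 1,162,117,000 + 299,000,000×1.48 = 1,604,637,000; volume = 535,900,000 m³; S = 2.994 PSU
After stage 3: salt = 1,604,637,000 + 126,000,000×33.7 = 5,850,837,000; volume = 661,900,000 m³
S = 5,850,837,000 / 661,900,000 = 8.8395 PSU

8.8 PSU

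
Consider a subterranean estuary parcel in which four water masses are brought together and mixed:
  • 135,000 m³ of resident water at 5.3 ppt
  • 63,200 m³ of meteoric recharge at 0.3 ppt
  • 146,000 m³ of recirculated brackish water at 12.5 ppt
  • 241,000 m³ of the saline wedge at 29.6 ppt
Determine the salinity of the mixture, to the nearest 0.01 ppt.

Salt balance:
salt = 135,000×5.3 + 63,200×0.3 + 146,000×12.5 + 241,000×29.6 = 715,500 + 18,960 + 1,825,000 + 7,133,600 = 9,693,060
volume = 135,000 + 63,200 + 146,000 + 241,000 = 585,200 m³
S = 9,693,060 / 585,200 = 16.5637 ppt

16.56 ppt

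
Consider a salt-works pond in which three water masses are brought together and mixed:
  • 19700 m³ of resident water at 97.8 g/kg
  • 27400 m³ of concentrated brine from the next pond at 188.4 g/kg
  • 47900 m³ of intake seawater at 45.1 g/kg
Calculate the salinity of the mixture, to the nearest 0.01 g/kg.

Weighted by volume,
salt = 19,700×97.8 + 27,400×188.4 + 47,900×45.1 = 1,926,660 + 5,162,160 + 2,160,290 = 9,249,110
volume = 19,700 + 27,400 + 47,900 = 95,000 m³
S = 9,249,110 / 95,000 = 97.3591 g/kg

97.36 g/kg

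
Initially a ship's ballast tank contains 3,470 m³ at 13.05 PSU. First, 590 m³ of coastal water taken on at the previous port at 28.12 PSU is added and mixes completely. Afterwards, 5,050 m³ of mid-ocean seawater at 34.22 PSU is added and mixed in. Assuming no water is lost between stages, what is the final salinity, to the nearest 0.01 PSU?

25.76 PSU

Total salt / total volume:
Initial salt = 3,470×13.05 = 45,283.5
After stage 1: salt = 45,283.5 + 590×28.12 = 61,874.3; volume = 4,060 m³; S = 15.24 PSU
After stage 2: salt = 61,874.3 + 5,050×34.22 = 234,685.3; volume = 9,110 m³
S = 234,685.3 / 9,110 = 25.7613 PSU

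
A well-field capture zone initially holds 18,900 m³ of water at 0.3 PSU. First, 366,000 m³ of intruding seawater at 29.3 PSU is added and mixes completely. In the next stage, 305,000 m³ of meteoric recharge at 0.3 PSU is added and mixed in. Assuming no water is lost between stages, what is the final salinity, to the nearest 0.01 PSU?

15.68 PSU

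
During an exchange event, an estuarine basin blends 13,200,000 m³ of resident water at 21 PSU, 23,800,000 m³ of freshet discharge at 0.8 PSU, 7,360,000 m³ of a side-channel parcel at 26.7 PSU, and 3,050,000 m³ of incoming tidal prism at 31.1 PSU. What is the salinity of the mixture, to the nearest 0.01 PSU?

Weighted by volume,
salt = 13,200,000×21 + 23,800,000×0.8 + 7,360,000×26.7 + 3,050,000×31.1 = 277,200,000 + 19,040,000 + 196,512,000 + 94,855,000 = 587,607,000
volume = 13,200,000 + 23,800,000 + 7,360,000 + 3,050,000 = 47,410,000 m³
S = 587,607,000 / 47,410,000 = 12.3942 PSU

12.39 PSU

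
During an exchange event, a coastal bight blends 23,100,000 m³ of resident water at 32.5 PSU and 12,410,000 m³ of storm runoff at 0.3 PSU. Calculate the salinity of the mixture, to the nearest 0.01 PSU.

Salt balance:
salt = 23,100,000×32.5 + 12,410,000×0.3 = 750,750,000 + 3,723,000 = 754,473,000
volume = 23,100,000 + 12,410,000 = 35,510,000 m³
S = 754,473,000 / 35,510,000 = 21.2468 PSU

21.25 PSU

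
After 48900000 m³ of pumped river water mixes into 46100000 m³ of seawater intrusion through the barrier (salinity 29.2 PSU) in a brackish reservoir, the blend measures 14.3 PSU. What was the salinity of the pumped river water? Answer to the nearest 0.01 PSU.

0.25 PSU

Salt balance: 46,100,000×29.2 + 48,900,000×S = 95,000,000×14.3
1,346,120,000 + 48,900,000·S = 1,358,500,000
S = (1,358,500,000 − 1,346,120,000) / 48,900,000 = 0.2532 PSU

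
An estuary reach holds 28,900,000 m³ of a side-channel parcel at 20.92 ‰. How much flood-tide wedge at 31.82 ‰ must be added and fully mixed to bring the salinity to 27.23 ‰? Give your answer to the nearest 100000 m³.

Salt balance: 28,900,000×20.92 + V×31.82 = (28,900,000+V)×27.23
604,588,000 + 31.82V = 786,947,000 + 27.23V
182,359,000 = 4.59V
V = 39,729,629.63 m³

39700000 m³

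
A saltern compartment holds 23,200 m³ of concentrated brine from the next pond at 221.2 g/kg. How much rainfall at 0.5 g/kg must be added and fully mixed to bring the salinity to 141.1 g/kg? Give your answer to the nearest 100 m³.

13200 m³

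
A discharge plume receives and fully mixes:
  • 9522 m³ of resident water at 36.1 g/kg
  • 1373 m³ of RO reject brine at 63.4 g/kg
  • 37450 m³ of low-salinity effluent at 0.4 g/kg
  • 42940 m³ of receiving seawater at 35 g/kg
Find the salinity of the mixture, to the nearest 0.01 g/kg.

21.35 g/kg

Mass of salt is conserved:
salt = 9,522×36.1 + 1,373×63.4 + 37,450×0.4 + 42,940×35 = 343,744.2 + 87,048.2 + 14,980 + 1,502,900 = 1,948,672.4
volume = 9,522 + 1,373 + 37,450 + 42,940 = 91,285 m³
S = 1,948,672.4 / 91,285 = 21.3471 g/kg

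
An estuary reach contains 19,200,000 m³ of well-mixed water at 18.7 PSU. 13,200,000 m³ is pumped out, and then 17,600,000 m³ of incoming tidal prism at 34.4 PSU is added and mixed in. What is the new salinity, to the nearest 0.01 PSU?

Remaining after removal: 6,000,000 m³ at 18.7 PSU (salt = 112,200,000)
After addition: salt = 112,200,000 + 17,600,000×34.4 = 717,640,000; volume = 23,600,000 m³
S = 717,640,000 / 23,600,000 = 30.4085 PSU

30.41 PSU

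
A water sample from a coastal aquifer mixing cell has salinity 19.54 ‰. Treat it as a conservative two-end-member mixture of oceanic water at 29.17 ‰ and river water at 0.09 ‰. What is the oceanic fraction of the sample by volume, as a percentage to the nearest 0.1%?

Let g be the oceanic fraction. Salt balance per unit volume:
g×29.17 + (1−g)×0.09 = 19.54
g = (19.54 − 0.09) / (29.17 − 0.09) = 19.45/29.08 = 0.6688

66.9%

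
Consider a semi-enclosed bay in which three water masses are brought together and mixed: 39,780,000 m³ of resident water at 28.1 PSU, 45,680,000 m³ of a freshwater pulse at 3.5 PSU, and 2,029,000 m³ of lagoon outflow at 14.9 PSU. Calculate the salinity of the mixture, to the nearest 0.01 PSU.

14.95 PSU

Weighted by volume,
salt = 39,780,000×28.1 + 45,680,000×3.5 + 2,029,000×14.9 = 1,117,818,000 + 159,880,000 + 30,232,100 = 1,307,930,100
volume = 39,780,000 + 45,680,000 + 2,029,000 = 87,489,000 m³
S = 1,307,930,100 / 87,489,000 = 14.9497 PSU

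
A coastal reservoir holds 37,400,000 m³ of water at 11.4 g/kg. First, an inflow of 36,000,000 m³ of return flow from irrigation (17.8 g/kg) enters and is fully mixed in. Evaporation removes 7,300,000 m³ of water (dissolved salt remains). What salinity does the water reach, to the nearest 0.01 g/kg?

16.14 g/kg

After mixing: salt = 37,400,000×11.4 + 36,000,000×17.8 = 1,067,160,000; volume = 73,400,000 m³
After evaporation: salt unchanged = 1,067,160,000; volume = 73,400,000 − 7,300,000 = 66,100,000 m³
S = 1,067,160,000 / 66,100,000 = 16.1446 g/kg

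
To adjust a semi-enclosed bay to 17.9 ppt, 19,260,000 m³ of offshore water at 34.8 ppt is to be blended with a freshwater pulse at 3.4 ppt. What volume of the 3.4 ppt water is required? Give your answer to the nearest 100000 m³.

Salt balance: 19,260,000×34.8 + V×3.4 = (19,260,000+V)×17.9
670,248,000 + 3.4V = 344,754,000 + 17.9V
325,494,000 = 14.5V
V = 22,447,862.07 m³

22400000 m³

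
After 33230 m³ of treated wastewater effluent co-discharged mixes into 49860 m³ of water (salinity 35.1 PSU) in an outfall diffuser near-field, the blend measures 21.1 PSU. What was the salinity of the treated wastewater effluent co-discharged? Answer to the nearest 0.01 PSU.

0.09 PSU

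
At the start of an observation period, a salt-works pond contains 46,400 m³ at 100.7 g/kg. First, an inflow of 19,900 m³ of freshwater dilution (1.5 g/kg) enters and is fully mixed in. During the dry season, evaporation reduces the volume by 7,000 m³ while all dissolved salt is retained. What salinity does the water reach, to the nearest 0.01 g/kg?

79.30 g/kg

After mixing: salt = 46,400×100.7 + 19,900×1.5 = 4,702,330; volume = 66,300 m³
After evaporation: salt unchanged = 4,702,330; volume = 66,300 − 7,000 = 59,300 m³
S = 4,702,330 / 59,300 = 79.2973 g/kg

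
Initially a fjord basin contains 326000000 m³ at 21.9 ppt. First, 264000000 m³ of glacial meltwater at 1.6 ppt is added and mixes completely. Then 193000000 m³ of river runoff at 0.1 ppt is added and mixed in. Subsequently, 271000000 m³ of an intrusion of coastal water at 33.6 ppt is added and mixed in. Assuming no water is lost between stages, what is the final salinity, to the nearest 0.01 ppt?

15.83 ppt

By conservation of dissolved salt,
Initial salt = 326,000,000×21.9 = 7,139,400,000
After stage 1: salt = 7,139,400,000 + 264,000,000×1.6 = 7,561,800,000; volume = 590,000,000 m³; S = 12.817 ppt
After stage 2: salt = 7,561,800,000 + 193,000,000×0.1 = 7,581,100,000; volume = 783,000,000 m³; S = 9.682 ppt
After stage 3: salt = 7,581,100,000 + 271,000,000×33.6 = 16,686,700,000; volume = 1,054,000,000 m³
S = 16,686,700,000 / 1,054,000,000 = 15.8318 ppt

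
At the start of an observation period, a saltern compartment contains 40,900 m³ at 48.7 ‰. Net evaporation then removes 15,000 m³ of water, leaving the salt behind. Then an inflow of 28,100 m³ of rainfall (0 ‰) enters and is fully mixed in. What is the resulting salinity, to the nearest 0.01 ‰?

After evaporation: salt = 40,900×48.7 = 1,991,830; volume = 40,900 − 15,000 = 25,900 m³
After mixing: salt = 1,991,830 + 28,100×0 = 1,991,830; volume = 25,900 + 28,100 = 54,000 m³
S = 1,991,830 / 54,000 = 36.8857 ‰

36.89 ‰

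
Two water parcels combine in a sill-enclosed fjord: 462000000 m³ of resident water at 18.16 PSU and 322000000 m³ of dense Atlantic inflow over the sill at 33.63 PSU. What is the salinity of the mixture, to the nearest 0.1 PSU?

24.5 PSU

Weighted by volume,
salt = 462,000,000×18.16 + 322,000,000×33.63 = 8,389,920,000 + 10,828,860,000 = 19,218,780,000
volume = 462,000,000 + 322,000,000 = 784,000,000 m³
S = 19,218,780,000 / 784,000,000 = 24.514 PSU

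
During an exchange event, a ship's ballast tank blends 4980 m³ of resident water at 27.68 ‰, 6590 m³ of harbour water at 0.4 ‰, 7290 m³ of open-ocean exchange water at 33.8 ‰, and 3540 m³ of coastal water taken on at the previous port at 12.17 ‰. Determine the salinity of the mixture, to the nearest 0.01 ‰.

Salt balance:
salt = 4,980×27.68 + 6,590×0.4 + 7,290×33.8 + 3,540×12.17 = 137,846.4 + 2,636 + 246,402 + 43,081.8 = 429,966.2
volume = 4,980 + 6,590 + 7,290 + 3,540 = 22,400 m³
S = 429,966.2 / 22,400 = 19.1949 ‰

19.19 ‰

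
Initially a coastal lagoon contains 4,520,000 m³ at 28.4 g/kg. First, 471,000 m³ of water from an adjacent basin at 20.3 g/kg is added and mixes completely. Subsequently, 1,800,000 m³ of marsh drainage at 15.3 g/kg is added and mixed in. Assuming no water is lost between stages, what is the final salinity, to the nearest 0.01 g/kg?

Mass of salt is conserved:
Initial salt = 4,520,000×28.4 = 128,368,000
After stage 1: salt = 128,368,000 + 471,000×20.3 = 137,929,300; volume = 4,991,000 m³; S = 27.636 g/kg
After stage 2: salt = 137,929,300 + 1,800,000×15.3 = 165,469,300; volume = 6,791,000 m³
S = 165,469,300 / 6,791,000 = 24.366 g/kg

24.37 g/kg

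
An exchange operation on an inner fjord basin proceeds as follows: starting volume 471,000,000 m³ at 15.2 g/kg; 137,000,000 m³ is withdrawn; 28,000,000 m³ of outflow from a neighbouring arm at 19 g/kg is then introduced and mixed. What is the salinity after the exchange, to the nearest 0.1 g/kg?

15.5 g/kg

Remaining after removal: 334,000,000 m³ at 15.2 g/kg (salt = 5,076,800,000)
After addition: salt = 5,076,800,000 + 28,000,000×19 = 5,608,800,000; volume = 362,000,000 m³
S = 5,608,800,000 / 362,000,000 = 15.4939 g/kg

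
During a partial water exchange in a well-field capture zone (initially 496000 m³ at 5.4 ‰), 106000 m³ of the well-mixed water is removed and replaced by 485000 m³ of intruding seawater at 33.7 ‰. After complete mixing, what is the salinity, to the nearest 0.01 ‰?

21.09 ‰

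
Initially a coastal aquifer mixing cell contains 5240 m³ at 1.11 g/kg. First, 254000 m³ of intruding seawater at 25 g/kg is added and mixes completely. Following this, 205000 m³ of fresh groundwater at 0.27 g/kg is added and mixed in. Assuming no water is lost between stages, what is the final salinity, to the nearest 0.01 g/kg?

Conserving salt mass:
Initial salt = 5,240×1.11 = 5,816.4
After stage 1: salt = 5,816.4 + 254,000×25 = 6,355,816.4; volume = 259,240 m³; S = 24.517 g/kg
After stage 2: salt = 6,355,816.4 + 205,000×0.27 = 6,411,166.4; volume = 464,240 m³
S = 6,411,166.4 / 464,240 = 13.81 g/kg

13.81 g/kg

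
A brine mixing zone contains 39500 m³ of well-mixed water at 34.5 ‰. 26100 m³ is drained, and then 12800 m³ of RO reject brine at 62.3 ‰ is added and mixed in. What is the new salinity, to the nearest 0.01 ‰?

Remaining after removal: 13,400 m³ at 34.5 ‰ (salt = 462,300)
After addition: salt = 462,300 + 12,800×62.3 = 1,259,740; volume = 26,200 m³
S = 1,259,740 / 26,200 = 48.0817 ‰

48.08 ‰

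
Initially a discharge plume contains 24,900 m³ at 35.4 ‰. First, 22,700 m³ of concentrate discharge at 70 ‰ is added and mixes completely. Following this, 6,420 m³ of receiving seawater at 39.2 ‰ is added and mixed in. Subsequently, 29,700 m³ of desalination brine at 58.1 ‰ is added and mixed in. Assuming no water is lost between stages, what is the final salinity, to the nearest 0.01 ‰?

Total salt / total volume:
Initial salt = 24,900×35.4 = 881,460
After stage 1: salt = 881,460 + 22,700×70 = 2,470,460; volume = 47,600 m³; S = 51.9 ‰
After stage 2: salt = 2,470,460 + 6,420×39.2 = 2,722,124; volume = 54,020 m³; S = 50.391 ‰
After stage 3: salt = 2,722,124 + 29,700×58.1 = 4,447,694; volume = 83,720 m³
S = 4,447,694 / 83,720 = 53.1258 ‰

53.13 ‰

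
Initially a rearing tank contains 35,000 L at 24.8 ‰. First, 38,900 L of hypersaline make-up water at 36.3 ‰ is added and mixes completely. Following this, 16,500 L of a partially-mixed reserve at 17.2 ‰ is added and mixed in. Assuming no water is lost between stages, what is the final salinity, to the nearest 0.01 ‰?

28.36 ‰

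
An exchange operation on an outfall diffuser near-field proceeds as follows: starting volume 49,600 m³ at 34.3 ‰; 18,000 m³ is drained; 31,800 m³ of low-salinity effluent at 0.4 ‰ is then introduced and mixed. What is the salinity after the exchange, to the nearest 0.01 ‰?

Remaining after removal: 31,600 m³ at 34.3 ‰ (salt = 1,083,880)
After addition: salt = 1,083,880 + 31,800×0.4 = 1,096,600; volume = 63,400 m³
S = 1,096,600 / 63,400 = 17.2965 ‰

17.30 ‰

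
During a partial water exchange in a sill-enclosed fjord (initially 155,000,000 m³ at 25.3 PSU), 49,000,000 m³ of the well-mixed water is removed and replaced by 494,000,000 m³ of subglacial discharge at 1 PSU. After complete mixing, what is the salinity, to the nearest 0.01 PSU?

Remaining after removal: 106,000,000 m³ at 25.3 PSU (salt = 2,681,800,000)
After addition: salt = 2,681,800,000 + 494,000,000×1 = 3,175,800,000; volume = 600,000,000 m³
S = 3,175,800,000 / 600,000,000 = 5.293 PSU

5.29 PSU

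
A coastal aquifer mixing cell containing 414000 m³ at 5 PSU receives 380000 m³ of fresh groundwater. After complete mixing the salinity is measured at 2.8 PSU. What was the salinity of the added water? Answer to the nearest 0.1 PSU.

0.4 PSU

Salt balance: 414,000×5 + 380,000×S = 794,000×2.8
2,070,000 + 380,000·S = 2,223,200
S = (2,223,200 − 2,070,000) / 380,000 = 0.4032 PSU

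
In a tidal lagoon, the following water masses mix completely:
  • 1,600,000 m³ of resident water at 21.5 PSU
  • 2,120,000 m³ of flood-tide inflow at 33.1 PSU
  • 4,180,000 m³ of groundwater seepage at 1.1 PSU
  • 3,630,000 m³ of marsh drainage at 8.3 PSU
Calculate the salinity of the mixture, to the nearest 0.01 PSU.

Salt balance:
salt = 1,600,000×21.5 + 2,120,000×33.1 + 4,180,000×1.1 + 3,630,000×8.3 = 34,400,000 + 70,172,000 + 4,598,000 + 30,129,000 = 139,299,000
volume = 1,600,000 + 2,120,000 + 4,180,000 + 3,630,000 = 11,530,000 m³
S = 139,299,000 / 11,530,000 = 12.0814 PSU

12.08 PSU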